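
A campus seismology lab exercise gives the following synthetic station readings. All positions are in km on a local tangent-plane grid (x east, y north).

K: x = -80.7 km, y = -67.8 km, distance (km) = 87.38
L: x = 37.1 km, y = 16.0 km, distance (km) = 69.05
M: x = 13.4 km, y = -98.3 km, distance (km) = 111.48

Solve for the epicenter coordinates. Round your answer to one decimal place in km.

(-30.9, 4.0)

Circle about each station: (x + 80.7)² + (y + 67.8)² = 87.38²; (x − 37.1)² + (y − 16.0)² = 69.05²; (x − 13.4)² + (y + 98.3)² = 111.48².
Subtracting pairs of circle equations eliminates x²+y² and gives linear equations (the radical axes):
235.6 x + 167.6 y = -6609.56
188.2 x − 61.0 y = -6059.41
Solving the 2×2 system: x ≈ -30.9, y ≈ 4.0 km.
Check against K (with the unrounded x, y): √((x + 80.7)²+(y + 67.8)²) = 87.38 ≈ 87.38 km. ✓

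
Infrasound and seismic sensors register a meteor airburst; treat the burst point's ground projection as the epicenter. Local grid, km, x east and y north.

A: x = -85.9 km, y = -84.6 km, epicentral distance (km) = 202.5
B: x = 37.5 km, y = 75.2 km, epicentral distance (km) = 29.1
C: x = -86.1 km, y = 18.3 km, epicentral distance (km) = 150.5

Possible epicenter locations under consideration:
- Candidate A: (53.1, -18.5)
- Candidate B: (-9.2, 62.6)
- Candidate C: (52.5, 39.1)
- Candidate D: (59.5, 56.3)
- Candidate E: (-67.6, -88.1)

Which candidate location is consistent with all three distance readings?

For each candidate, compare |candidate − station| to the reported distance:
Candidate A: residuals A 48.6, B 65.9, C 6.5 → max 65.9 km
Candidate B: residuals A 36.5, B 19.3, C 61.8 → max 61.8 km
Candidate C: residuals A 16.9, B 10.0, C 10.3 → max 16.9 km
Candidate D: residuals A 0.0, B 0.1, C 0.0 → max 0.1 km
Candidate E: residuals A 183.9, B 165.1, C 42.5 → max 183.9 km
Only Candidate D has all residuals ≈ 0.

Candidate D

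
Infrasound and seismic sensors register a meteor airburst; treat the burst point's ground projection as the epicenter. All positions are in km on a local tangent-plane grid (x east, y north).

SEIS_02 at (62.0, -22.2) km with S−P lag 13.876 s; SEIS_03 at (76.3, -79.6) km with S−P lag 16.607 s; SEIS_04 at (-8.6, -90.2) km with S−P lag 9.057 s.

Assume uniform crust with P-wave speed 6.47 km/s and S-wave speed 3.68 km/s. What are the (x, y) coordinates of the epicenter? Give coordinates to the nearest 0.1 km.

Distance from S−P lag: d = Δt · v_P v_S / (v_P − v_S) = Δt · (6.47·3.68)/(6.47−3.68) ≈ 8.5339·Δt.
So d_SEIS_02 = 118.42, d_SEIS_03 = 141.72, d_SEIS_04 = 77.29 km.
Circle about each station: (x − 62.0)² + (y + 22.2)² = 118.42²; (x − 76.3)² + (y + 79.6)² = 141.72²; (x + 8.6)² + (y + 90.2)² = 77.29².
Subtracting the SEIS_02 equation from the SEIS_03 and SEIS_04 equations removes the quadratic terms:
28.6 x − 114.8 y = 1759.75
-141.2 x − 136.0 y = 11922.71
Solving the 2×2 system: x ≈ -56.2, y ≈ -29.3 km.
Check against SEIS_02 (with the unrounded x, y): √((x − 62.0)²+(y + 22.2)²) = 118.41 ≈ 118.42 km. ✓

x ≈ -56.2 km, y ≈ -29.3 km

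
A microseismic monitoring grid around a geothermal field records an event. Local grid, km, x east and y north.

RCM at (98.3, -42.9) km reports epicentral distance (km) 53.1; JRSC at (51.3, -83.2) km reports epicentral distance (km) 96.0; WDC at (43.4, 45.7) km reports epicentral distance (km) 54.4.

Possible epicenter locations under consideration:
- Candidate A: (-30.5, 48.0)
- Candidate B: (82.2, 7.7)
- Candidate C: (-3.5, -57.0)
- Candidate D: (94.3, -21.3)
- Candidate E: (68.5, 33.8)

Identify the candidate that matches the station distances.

For each candidate, compare |candidate − station| to the reported distance:
Candidate A: residuals RCM 104.5, JRSC 58.6, WDC 19.5 → max 104.5 km
Candidate B: residuals RCM 0.0, JRSC 0.0, WDC 0.1 → max 0.1 km
Candidate C: residuals RCM 49.7, JRSC 35.3, WDC 58.5 → max 58.5 km
Candidate D: residuals RCM 31.1, JRSC 20.6, WDC 29.7 → max 31.1 km
Candidate E: residuals RCM 29.2, JRSC 22.3, WDC 26.6 → max 29.2 km
Only Candidate B has all residuals ≈ 0.

Candidate B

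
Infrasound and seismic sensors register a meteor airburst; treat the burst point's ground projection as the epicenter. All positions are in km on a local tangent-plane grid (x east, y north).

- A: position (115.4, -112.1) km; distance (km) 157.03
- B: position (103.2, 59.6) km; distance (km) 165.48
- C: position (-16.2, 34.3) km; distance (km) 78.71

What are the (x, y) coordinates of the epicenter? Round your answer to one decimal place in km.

(-26.0, -43.8)

Circle about each station: (x − 115.4)² + (y + 112.1)² = 157.03²; (x − 103.2)² + (y − 59.6)² = 165.48²; (x + 16.2)² + (y − 34.3)² = 78.71².
Subtracting the A equation from the B and C equations removes the quadratic terms:
-24.4 x + 343.4 y = -14406.38
-263.2 x + 292.8 y = -5981.48
Solving the 2×2 system: x ≈ -26.0, y ≈ -43.8 km.
Check against A (with the unrounded x, y): √((x − 115.4)²+(y + 112.1)²) = 157.03 ≈ 157.03 km. ✓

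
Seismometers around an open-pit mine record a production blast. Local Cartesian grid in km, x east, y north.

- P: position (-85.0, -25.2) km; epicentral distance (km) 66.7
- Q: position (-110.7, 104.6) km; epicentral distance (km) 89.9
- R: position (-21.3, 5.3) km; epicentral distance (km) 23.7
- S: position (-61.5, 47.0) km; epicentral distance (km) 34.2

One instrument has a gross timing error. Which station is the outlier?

Solve using three stations at a time. Using P, R, S (subtract circle equations pairwise → linear system) gives (x, y) ≈ (-38.0, 22.1).
Distances from that point to each station vs reported:
  P: calculated 66.7 vs reported 66.7 → residual 0.0 km
  Q: calculated 109.9 vs reported 89.9 → residual 20.0 km
  R: calculated 23.7 vs reported 23.7 → residual 0.0 km
  S: calculated 34.2 vs reported 34.2 → residual 0.0 km
P, R, S are mutually consistent (residuals ≈ 0); Q is off by 20.0 km.

Q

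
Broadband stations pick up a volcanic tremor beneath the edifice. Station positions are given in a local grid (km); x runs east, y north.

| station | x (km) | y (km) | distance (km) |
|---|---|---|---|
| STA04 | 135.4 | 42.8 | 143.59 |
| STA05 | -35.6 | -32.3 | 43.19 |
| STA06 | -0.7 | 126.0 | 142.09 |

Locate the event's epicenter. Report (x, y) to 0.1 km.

4.4 km east, -16.0 km north

Circle about each station: (x − 135.4)² + (y − 42.8)² = 143.59²; (x + 35.6)² + (y + 32.3)² = 43.19²; (x + 0.7)² + (y − 126.0)² = 142.09².
Subtracting the STA04 equation from the STA05 and STA06 equations removes the quadratic terms:
-342.0 x − 150.2 y = 898.36
-272.2 x + 166.4 y = -3859.99
Solving the 2×2 system: x ≈ 4.4, y ≈ -16.0 km.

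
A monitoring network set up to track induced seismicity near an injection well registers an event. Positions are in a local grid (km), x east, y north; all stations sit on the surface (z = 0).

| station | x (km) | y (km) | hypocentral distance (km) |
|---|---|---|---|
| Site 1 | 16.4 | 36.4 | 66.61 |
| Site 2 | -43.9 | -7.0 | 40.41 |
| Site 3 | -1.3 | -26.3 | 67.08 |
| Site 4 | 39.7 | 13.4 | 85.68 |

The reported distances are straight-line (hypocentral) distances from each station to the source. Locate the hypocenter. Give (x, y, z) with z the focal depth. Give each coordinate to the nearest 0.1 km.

x ≈ -40.1 km, y ≈ 19.0 km, depth ≈ 30.7 km

Each station gives a sphere (x−x_i)² + (y−y_i)² + z² = d_i² (stations at z=0).
Subtracting the Site 1 sphere from Site 2 and Site 3: z² cancels, leaving linear equations in x and y:
-120.6 x − 86.8 y = 3186.21
-35.4 x − 125.4 y = -963.37
Solving: x ≈ -40.096, y ≈ 19.001 km (keep extra digits for the depth step; rounded: -40.1, 19.0).
Then from the Site 1 sphere: z² = 66.61² − (x − 16.4)² − (y − 36.4)² with x = -40.096, y = 19.001, so z ≈ 30.698 ≈ 30.7 km.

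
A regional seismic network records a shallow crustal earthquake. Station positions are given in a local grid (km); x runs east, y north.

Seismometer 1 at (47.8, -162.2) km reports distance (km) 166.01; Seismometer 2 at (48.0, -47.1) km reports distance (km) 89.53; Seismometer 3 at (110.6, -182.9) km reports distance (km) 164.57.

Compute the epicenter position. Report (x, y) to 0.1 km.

(133.3, -19.9)

Circle about each station: (x − 47.8)² + (y + 162.2)² = 166.01²; (x − 48.0)² + (y + 47.1)² = 89.53²; (x − 110.6)² + (y + 182.9)² = 164.57².
Subtracting the Seismometer 1 equation from the Seismometer 2 and Seismometer 3 equations removes the quadratic terms:
0.4 x + 230.2 y = -4527.57
125.6 x − 41.4 y = 17567.13
Solving the 2×2 system: x ≈ 133.3, y ≈ -19.9 km.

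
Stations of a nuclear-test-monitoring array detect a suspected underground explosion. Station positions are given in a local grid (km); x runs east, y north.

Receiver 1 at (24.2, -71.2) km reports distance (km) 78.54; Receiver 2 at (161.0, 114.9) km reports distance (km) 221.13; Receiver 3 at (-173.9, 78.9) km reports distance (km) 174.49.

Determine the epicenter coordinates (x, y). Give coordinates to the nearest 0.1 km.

-22.7 km east, -8.2 km north

Circle about each station: (x − 24.2)² + (y + 71.2)² = 78.54²; (x − 161.0)² + (y − 114.9)² = 221.13²; (x + 173.9)² + (y − 78.9)² = 174.49².
Subtracting the Receiver 1 equation from the Receiver 2 and Receiver 3 equations removes the quadratic terms:
273.6 x + 372.2 y = -9262.02
-396.2 x + 300.2 y = 6533.11
Solving the 2×2 system: x ≈ -22.7, y ≈ -8.2 km.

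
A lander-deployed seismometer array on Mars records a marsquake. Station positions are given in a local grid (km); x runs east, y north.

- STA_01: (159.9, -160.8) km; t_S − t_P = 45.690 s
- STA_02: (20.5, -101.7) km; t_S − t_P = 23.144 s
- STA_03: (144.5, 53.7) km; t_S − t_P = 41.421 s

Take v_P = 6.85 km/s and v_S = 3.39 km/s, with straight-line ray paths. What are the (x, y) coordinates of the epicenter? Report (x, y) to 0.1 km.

(-119.3, -34.0)

Distance from S−P lag: d = Δt · v_P v_S / (v_P − v_S) = Δt · (6.85·3.39)/(6.85−3.39) ≈ 6.7114·Δt.
So d_STA_01 = 306.64, d_STA_02 = 155.33, d_STA_03 = 277.99 km.
Circle about each station: (x − 159.9)² + (y + 160.8)² = 306.64²; (x − 20.5)² + (y + 101.7)² = 155.33²; (x − 144.5)² + (y − 53.7)² = 277.99².
Subtracting the STA_01 equation from the STA_02 and STA_03 equations removes the quadratic terms:
-278.8 x + 118.2 y = 29239.17
-30.8 x + 429.0 y = -10911.06
Solving the 2×2 system: x ≈ -119.3, y ≈ -34.0 km.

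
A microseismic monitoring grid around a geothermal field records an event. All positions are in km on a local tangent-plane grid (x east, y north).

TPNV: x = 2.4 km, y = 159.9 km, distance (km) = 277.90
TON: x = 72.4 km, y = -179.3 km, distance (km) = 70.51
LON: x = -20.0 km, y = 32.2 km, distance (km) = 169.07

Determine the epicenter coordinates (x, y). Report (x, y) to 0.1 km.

Circle about each station: (x − 2.4)² + (y − 159.9)² = 277.90²; (x − 72.4)² + (y + 179.3)² = 70.51²; (x + 20.0)² + (y − 32.2)² = 169.07².
Subtracting pairs of circle equations eliminates x²+y² and gives linear equations (the radical axes):
140.0 x − 678.4 y = 84073.23
-44.8 x − 255.4 y = 24506.82
Solving the 2×2 system: x ≈ 73.3, y ≈ -108.8 km.

73.3 km east, -108.8 km north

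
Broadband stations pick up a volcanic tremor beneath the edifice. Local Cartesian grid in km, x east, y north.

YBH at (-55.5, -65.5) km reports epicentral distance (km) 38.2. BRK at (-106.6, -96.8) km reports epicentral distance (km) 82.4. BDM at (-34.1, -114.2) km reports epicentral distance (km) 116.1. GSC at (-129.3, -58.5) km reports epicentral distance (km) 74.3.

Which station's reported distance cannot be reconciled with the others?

BDM

Solve using three stations at a time. Using YBH, BRK, GSC (subtract circle equations pairwise → linear system) gives (x, y) ≈ (-61.6, -27.7).
Distances from that point to each station vs reported:
  YBH: calculated 38.3 vs reported 38.2 → residual 0.1 km
  BRK: calculated 82.4 vs reported 82.4 → residual 0.0 km
  BDM: calculated 90.8 vs reported 116.1 → residual 25.3 km
  GSC: calculated 74.3 vs reported 74.3 → residual 0.0 km
YBH, BRK, GSC are mutually consistent (residuals ≈ 0); BDM is off by 25.3 km.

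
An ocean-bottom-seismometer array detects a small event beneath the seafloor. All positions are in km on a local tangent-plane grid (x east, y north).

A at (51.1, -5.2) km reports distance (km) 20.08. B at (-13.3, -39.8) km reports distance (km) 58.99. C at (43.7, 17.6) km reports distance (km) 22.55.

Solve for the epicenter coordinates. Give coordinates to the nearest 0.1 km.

x ≈ 31.4 km, y ≈ -1.3 km

Circle about each station: (x − 51.1)² + (y + 5.2)² = 20.08²; (x + 13.3)² + (y + 39.8)² = 58.99²; (x − 43.7)² + (y − 17.6)² = 22.55².
Subtracting the A equation from the B and C equations removes the quadratic terms:
-128.8 x − 69.2 y = -3953.93
-14.8 x + 45.6 y = -524.10
Solving the 2×2 system: x ≈ 31.4, y ≈ -1.3 km.
Check against A (with the unrounded x, y): √((x − 51.1)²+(y + 5.2)²) = 20.08 ≈ 20.08 km. ✓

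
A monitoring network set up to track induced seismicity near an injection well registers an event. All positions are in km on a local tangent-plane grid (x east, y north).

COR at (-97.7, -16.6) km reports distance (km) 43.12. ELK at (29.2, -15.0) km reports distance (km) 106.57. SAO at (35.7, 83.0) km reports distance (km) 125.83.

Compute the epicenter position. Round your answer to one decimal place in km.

Circle about each station: (x + 97.7)² + (y + 16.6)² = 43.12²; (x − 29.2)² + (y + 15.0)² = 106.57²; (x − 35.7)² + (y − 83.0)² = 125.83².
Subtracting the COR equation from the ELK and SAO equations removes the quadratic terms:
253.8 x + 3.2 y = -18241.04
266.8 x + 199.2 y = -15631.21
Solving the 2×2 system: x ≈ -72.1, y ≈ 18.1 km.

(-72.1, 18.1)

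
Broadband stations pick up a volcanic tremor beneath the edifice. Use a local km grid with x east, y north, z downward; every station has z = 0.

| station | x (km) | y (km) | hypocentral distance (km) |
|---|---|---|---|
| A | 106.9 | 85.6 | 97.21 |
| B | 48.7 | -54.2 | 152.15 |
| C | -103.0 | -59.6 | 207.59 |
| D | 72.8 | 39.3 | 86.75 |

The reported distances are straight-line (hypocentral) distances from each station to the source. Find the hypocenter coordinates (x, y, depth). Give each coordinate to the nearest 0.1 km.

Each station gives a sphere (x−x_i)² + (y−y_i)² + z² = d_i² (stations at z=0).
Subtracting the A sphere from B and C: z² cancels, leaving linear equations in x and y:
-116.4 x − 279.6 y = -27145.48
-419.8 x − 290.4 y = -38237.63
Solving: x ≈ 33.601, y ≈ 83.098 km (keep extra digits for the depth step; rounded: 33.6, 83.1).
Then from the A sphere: z² = 97.21² − (x − 106.9)² − (y − 85.6)² with x = 33.601, y = 83.098, so z ≈ 63.803 ≈ 63.8 km.
Check against D (with the unrounded solution): distance 86.75 ≈ 86.75 km. ✓

(33.6, 83.1, 63.8)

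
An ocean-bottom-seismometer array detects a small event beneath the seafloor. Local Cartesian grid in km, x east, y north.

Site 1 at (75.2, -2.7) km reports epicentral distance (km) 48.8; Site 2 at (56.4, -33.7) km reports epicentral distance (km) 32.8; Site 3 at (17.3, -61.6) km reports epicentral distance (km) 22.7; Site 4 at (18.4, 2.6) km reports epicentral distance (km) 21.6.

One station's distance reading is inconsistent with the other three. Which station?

Solve using three stations at a time. Using Site 1, Site 2, Site 4 (subtract circle equations pairwise → linear system) gives (x, y) ≈ (28.4, -16.6).
Distances from that point to each station vs reported:
  Site 1: calculated 48.8 vs reported 48.8 → residual 0.0 km
  Site 2: calculated 32.8 vs reported 32.8 → residual 0.0 km
  Site 3: calculated 46.4 vs reported 22.7 → residual 23.7 km
  Site 4: calculated 21.6 vs reported 21.6 → residual 0.0 km
Site 1, Site 2, Site 4 are mutually consistent (residuals ≈ 0); Site 3 is off by 23.7 km.

Site 3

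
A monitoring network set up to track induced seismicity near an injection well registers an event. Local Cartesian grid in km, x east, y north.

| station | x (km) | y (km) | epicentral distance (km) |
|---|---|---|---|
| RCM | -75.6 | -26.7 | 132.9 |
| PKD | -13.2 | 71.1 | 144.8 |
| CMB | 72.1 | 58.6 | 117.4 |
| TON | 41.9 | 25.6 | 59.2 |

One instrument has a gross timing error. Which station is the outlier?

TON

Solve using three stations at a time. Using RCM, PKD, CMB (subtract circle equations pairwise → linear system) gives (x, y) ≈ (53.7, -57.3).
Distances from that point to each station vs reported:
  RCM: calculated 132.8 vs reported 132.9 → residual 0.1 km
  PKD: calculated 144.7 vs reported 144.8 → residual 0.1 km
  CMB: calculated 117.3 vs reported 117.4 → residual 0.1 km
  TON: calculated 83.7 vs reported 59.2 → residual 24.5 km
RCM, PKD, CMB are mutually consistent (residuals ≈ 0); TON is off by 24.5 km.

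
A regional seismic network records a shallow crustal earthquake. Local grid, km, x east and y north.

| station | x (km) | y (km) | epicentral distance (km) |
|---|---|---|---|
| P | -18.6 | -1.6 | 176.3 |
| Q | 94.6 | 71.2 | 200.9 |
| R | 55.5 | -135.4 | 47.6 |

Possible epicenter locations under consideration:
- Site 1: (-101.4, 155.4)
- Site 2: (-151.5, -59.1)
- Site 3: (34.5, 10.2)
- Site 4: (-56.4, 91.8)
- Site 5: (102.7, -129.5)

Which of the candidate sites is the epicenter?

Site 5

For each candidate, compare |candidate − station| to the reported distance:
Site 1: residuals P 1.2, Q 12.4, R 282.8 → max 282.8 km
Site 2: residuals P 31.5, Q 77.6, R 173.0 → max 173.0 km
Site 3: residuals P 121.9, Q 115.3, R 99.5 → max 121.9 km
Site 4: residuals P 75.5, Q 48.5, R 205.7 → max 205.7 km
Site 5: residuals P 0.0, Q 0.0, R 0.0 → max 0.0 km
Only Site 5 has all residuals ≈ 0.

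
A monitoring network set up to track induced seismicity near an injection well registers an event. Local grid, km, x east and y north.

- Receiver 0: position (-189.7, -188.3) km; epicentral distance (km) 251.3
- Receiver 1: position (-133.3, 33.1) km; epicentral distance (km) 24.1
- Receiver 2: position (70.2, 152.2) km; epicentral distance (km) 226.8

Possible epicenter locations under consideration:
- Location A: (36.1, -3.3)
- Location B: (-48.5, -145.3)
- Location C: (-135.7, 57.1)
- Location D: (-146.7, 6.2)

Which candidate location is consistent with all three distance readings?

Location C

For each candidate, compare |candidate − station| to the reported distance:
Location A: residuals Receiver 0 40.6, Receiver 1 149.2, Receiver 2 67.6 → max 149.2 km
Location B: residuals Receiver 0 103.7, Receiver 1 173.4, Receiver 2 93.5 → max 173.4 km
Location C: residuals Receiver 0 0.0, Receiver 1 0.0, Receiver 2 0.0 → max 0.0 km
Location D: residuals Receiver 0 52.1, Receiver 1 6.0, Receiver 2 34.7 → max 52.1 km
Only Location C has all residuals ≈ 0.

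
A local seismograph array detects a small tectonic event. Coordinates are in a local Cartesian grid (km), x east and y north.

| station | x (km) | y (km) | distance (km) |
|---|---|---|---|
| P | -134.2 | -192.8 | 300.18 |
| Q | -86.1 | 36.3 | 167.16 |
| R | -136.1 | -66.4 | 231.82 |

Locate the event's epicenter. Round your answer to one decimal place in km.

x ≈ 80.0 km, y ≈ 17.5 km

Circle about each station: (x + 134.2)² + (y + 192.8)² = 300.18²; (x + 86.1)² + (y − 36.3)² = 167.16²; (x + 136.1)² + (y + 66.4)² = 231.82².
Subtracting pairs of circle equations eliminates x²+y² and gives linear equations (the radical axes):
96.2 x + 458.2 y = 15714.99
-3.8 x + 252.8 y = 4118.21
Solving the 2×2 system: x ≈ 80.0, y ≈ 17.5 km.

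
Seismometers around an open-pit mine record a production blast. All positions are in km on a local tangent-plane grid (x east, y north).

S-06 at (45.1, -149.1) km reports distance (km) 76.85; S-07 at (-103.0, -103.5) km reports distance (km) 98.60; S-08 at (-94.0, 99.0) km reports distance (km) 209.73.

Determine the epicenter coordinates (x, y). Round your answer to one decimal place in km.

Circle about each station: (x − 45.1)² + (y + 149.1)² = 76.85²; (x + 103.0)² + (y + 103.5)² = 98.60²; (x + 94.0)² + (y − 99.0)² = 209.73².
Subtracting pairs of circle equations eliminates x²+y² and gives linear equations (the radical axes):
-296.2 x + 91.2 y = -6759.61
-278.2 x + 496.2 y = -43708.57
Solving the 2×2 system: x ≈ -5.2, y ≈ -91.0 km.

x ≈ -5.2 km, y ≈ -91.0 km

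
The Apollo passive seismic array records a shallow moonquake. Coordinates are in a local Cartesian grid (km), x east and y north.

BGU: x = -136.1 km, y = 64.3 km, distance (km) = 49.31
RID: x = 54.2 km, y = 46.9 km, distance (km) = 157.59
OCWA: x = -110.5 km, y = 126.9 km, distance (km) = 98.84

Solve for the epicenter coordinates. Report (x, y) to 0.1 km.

Circle about each station: (x + 136.1)² + (y − 64.3)² = 49.31²; (x − 54.2)² + (y − 46.9)² = 157.59²; (x + 110.5)² + (y − 126.9)² = 98.84².
Subtracting pairs of circle equations eliminates x²+y² and gives linear equations (the radical axes):
380.6 x − 34.8 y = -39923.58
51.2 x + 125.2 y = -1681.71
Solving the 2×2 system: x ≈ -102.3, y ≈ 28.4 km.

-102.3 km east, 28.4 km north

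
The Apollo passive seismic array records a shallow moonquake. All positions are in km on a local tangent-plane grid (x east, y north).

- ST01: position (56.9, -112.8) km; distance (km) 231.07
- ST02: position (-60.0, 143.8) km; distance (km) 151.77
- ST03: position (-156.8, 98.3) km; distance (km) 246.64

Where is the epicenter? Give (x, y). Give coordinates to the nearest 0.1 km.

Circle about each station: (x − 56.9)² + (y + 112.8)² = 231.07²; (x + 60.0)² + (y − 143.8)² = 151.77²; (x + 156.8)² + (y − 98.3)² = 246.64².
Subtracting the ST01 equation from the ST02 and ST03 equations removes the quadratic terms:
-233.8 x + 513.2 y = 38676.20
-427.4 x + 422.2 y = 10849.74
Solving the 2×2 system: x ≈ 89.2, y ≈ 116.0 km.
Check against ST01 (with the unrounded x, y): √((x − 56.9)²+(y + 112.8)²) = 231.07 ≈ 231.07 km. ✓

x ≈ 89.2 km, y ≈ 116.0 km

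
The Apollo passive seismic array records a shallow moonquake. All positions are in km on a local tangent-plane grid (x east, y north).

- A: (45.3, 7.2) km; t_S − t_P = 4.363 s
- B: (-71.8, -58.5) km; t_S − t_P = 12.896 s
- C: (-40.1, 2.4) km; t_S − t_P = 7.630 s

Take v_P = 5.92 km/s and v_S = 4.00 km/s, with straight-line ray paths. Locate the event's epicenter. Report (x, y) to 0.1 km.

Distance from S−P lag: d = Δt · v_P v_S / (v_P − v_S) = Δt · (5.92·4.00)/(5.92−4.00) ≈ 12.3333·Δt.
So d_A = 53.81, d_B = 159.05, d_C = 94.10 km.
Circle about each station: (x − 45.3)² + (y − 7.2)² = 53.81²; (x + 71.8)² + (y + 58.5)² = 159.05²; (x + 40.1)² + (y − 2.4)² = 94.10².
Subtracting the A equation from the B and C equations removes the quadratic terms:
-234.2 x − 131.4 y = -15927.83
-170.8 x − 9.6 y = -6449.45
Solving the 2×2 system: x ≈ 34.4, y ≈ 59.9 km.
Check against A (with the unrounded x, y): √((x − 45.3)²+(y − 7.2)²) = 53.83 ≈ 53.81 km. ✓

34.4 km east, 59.9 km north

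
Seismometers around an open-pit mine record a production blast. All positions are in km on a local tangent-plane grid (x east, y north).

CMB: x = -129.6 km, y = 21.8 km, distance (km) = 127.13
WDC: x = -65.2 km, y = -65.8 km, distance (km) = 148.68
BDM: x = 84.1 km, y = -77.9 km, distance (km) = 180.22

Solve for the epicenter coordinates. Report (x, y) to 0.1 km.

Circle about each station: (x + 129.6)² + (y − 21.8)² = 127.13²; (x + 65.2)² + (y + 65.8)² = 148.68²; (x − 84.1)² + (y + 77.9)² = 180.22².
Subtracting pairs of circle equations eliminates x²+y² and gives linear equations (the radical axes):
128.8 x − 175.2 y = -14634.43
427.4 x − 199.4 y = -20447.39
Solving the 2×2 system: x ≈ -13.5, y ≈ 73.6 km.
Check against CMB (with the unrounded x, y): √((x + 129.6)²+(y − 21.8)²) = 127.13 ≈ 127.13 km. ✓

(-13.5, 73.6)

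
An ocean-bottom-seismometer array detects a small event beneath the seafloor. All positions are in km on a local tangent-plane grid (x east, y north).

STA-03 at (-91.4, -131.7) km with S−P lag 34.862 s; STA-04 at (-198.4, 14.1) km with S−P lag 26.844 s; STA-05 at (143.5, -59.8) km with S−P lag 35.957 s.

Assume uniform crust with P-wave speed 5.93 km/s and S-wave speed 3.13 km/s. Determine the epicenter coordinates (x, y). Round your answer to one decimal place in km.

-39.1 km east, 93.4 km north

Distance from S−P lag: d = Δt · v_P v_S / (v_P − v_S) = Δt · (5.93·3.13)/(5.93−3.13) ≈ 6.6289·Δt.
So d_STA-03 = 231.10, d_STA-04 = 177.95, d_STA-05 = 238.36 km.
Circle about each station: (x + 91.4)² + (y + 131.7)² = 231.10²; (x + 198.4)² + (y − 14.1)² = 177.95²; (x − 143.5)² + (y + 59.8)² = 238.36².
Subtracting pairs of circle equations eliminates x²+y² and gives linear equations (the radical axes):
-214.0 x + 291.6 y = 35603.53
469.8 x + 143.8 y = -4938.84
Solving the 2×2 system: x ≈ -39.1, y ≈ 93.4 km.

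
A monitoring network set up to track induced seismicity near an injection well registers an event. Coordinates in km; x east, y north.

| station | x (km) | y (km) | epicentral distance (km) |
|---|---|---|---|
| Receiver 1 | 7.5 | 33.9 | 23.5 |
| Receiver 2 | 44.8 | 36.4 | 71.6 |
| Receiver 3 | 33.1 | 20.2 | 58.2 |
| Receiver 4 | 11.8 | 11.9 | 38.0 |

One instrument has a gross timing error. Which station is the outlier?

Solve using three stations at a time. Using Receiver 2, Receiver 3, Receiver 4 (subtract circle equations pairwise → linear system) gives (x, y) ≈ (-25.0, 20.8).
Distances from that point to each station vs reported:
  Receiver 1: calculated 35.1 vs reported 23.5 → residual 11.6 km
  Receiver 2: calculated 71.5 vs reported 71.6 → residual 0.1 km
  Receiver 3: calculated 58.1 vs reported 58.2 → residual 0.1 km
  Receiver 4: calculated 37.9 vs reported 38.0 → residual 0.1 km
Receiver 2, Receiver 3, Receiver 4 are mutually consistent (residuals ≈ 0); Receiver 1 is off by 11.6 km.

Receiver 1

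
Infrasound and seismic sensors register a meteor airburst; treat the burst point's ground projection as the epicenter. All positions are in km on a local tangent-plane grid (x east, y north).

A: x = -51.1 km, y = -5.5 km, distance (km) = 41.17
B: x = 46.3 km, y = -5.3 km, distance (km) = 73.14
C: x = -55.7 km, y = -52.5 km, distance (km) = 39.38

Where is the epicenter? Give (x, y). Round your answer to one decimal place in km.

Circle about each station: (x + 51.1)² + (y + 5.5)² = 41.17²; (x − 46.3)² + (y + 5.3)² = 73.14²; (x + 55.7)² + (y + 52.5)² = 39.38².
Subtracting the A equation from the B and C equations removes the quadratic terms:
194.8 x + 0.4 y = -4124.17
-9.2 x − 94.0 y = 3361.46
Solving the 2×2 system: x ≈ -21.1, y ≈ -33.7 km.
Check against A (with the unrounded x, y): √((x + 51.1)²+(y + 5.5)²) = 41.17 ≈ 41.17 km. ✓

(-21.1, -33.7)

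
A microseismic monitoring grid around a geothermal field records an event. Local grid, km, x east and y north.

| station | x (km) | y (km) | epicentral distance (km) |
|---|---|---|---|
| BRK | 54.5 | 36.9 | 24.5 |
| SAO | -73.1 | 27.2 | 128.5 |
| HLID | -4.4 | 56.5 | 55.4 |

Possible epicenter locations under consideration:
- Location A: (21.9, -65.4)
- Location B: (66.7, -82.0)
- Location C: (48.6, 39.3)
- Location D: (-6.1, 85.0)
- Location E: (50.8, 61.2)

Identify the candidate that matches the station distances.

For each candidate, compare |candidate − station| to the reported distance:
Location A: residuals BRK 82.9, SAO 4.2, HLID 69.3 → max 82.9 km
Location B: residuals BRK 95.0, SAO 48.9, HLID 100.3 → max 100.3 km
Location C: residuals BRK 18.1, SAO 6.2, HLID 0.3 → max 18.1 km
Location D: residuals BRK 52.9, SAO 40.0, HLID 26.8 → max 52.9 km
Location E: residuals BRK 0.1, SAO 0.0, HLID 0.0 → max 0.1 km
Only Location E has all residuals ≈ 0.

Location E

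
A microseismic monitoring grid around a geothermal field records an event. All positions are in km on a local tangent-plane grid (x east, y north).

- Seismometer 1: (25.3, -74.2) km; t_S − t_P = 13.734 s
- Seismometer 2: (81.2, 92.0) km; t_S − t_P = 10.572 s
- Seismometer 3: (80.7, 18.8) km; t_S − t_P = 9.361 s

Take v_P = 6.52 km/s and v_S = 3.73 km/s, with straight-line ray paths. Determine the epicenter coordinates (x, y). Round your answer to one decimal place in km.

x ≈ 2.9 km, y ≈ 43.4 km

Distance from S−P lag: d = Δt · v_P v_S / (v_P − v_S) = Δt · (6.52·3.73)/(6.52−3.73) ≈ 8.7167·Δt.
So d_Seismometer 1 = 119.72, d_Seismometer 2 = 92.15, d_Seismometer 3 = 81.60 km.
Circle about each station: (x − 25.3)² + (y + 74.2)² = 119.72²; (x − 81.2)² + (y − 92.0)² = 92.15²; (x − 80.7)² + (y − 18.8)² = 81.60².
Subtracting pairs of circle equations eliminates x²+y² and gives linear equations (the radical axes):
111.8 x + 332.4 y = 14752.97
110.8 x + 186.0 y = 8394.52
Solving the 2×2 system: x ≈ 2.9, y ≈ 43.4 km.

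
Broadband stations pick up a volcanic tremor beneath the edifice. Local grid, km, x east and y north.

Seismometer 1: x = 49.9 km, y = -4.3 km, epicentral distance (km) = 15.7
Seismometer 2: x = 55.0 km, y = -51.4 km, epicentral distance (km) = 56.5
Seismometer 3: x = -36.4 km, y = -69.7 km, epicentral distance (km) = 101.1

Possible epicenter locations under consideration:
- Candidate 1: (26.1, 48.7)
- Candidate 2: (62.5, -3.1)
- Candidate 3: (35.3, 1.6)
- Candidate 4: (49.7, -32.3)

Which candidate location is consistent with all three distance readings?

Candidate 3

For each candidate, compare |candidate − station| to the reported distance:
Candidate 1: residuals Seismometer 1 42.4, Seismometer 2 47.7, Seismometer 3 32.8 → max 47.7 km
Candidate 2: residuals Seismometer 1 3.0, Seismometer 2 7.6, Seismometer 3 18.1 → max 18.1 km
Candidate 3: residuals Seismometer 1 0.0, Seismometer 2 0.0, Seismometer 3 0.0 → max 0.0 km
Candidate 4: residuals Seismometer 1 12.3, Seismometer 2 36.7, Seismometer 3 7.2 → max 36.7 km
Only Candidate 3 has all residuals ≈ 0.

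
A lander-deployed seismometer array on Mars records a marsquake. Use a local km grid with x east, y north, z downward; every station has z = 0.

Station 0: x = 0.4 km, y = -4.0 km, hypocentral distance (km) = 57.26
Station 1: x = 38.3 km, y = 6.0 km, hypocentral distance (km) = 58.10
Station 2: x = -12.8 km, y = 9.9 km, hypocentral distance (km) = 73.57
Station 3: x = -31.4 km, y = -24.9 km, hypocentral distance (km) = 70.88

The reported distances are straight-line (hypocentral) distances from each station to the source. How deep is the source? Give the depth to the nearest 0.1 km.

z ≈ 33.7 km

Each station gives a sphere (x−x_i)² + (y−y_i)² + z² = d_i² (stations at z=0).
Subtracting the Station 0 sphere from Station 1 and Station 2: z² cancels, leaving linear equations in x and y:
75.8 x + 20.0 y = 1389.83
-26.4 x + 27.8 y = -1888.15
Solving: x ≈ 28.992, y ≈ -40.387 km (keep extra digits for the depth step; rounded: 29.0, -40.4).
Then from the Station 0 sphere: z² = 57.26² − (x − 0.4)² − (y + 4.0)² with x = 28.992, y = -40.387, so z ≈ 33.722 ≈ 33.7 km.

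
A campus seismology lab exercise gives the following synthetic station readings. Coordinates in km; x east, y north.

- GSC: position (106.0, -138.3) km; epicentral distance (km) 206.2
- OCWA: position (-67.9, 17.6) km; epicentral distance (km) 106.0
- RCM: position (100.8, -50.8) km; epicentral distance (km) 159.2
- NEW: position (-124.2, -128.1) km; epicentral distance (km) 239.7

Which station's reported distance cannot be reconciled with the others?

RCM

Solve using three stations at a time. Using GSC, OCWA, NEW (subtract circle equations pairwise → linear system) gives (x, y) ≈ (31.6, 54.0).
Distances from that point to each station vs reported:
  GSC: calculated 206.2 vs reported 206.2 → residual 0.0 km
  OCWA: calculated 106.0 vs reported 106.0 → residual 0.0 km
  RCM: calculated 125.6 vs reported 159.2 → residual 33.6 km
  NEW: calculated 239.7 vs reported 239.7 → residual 0.0 km
GSC, OCWA, NEW are mutually consistent (residuals ≈ 0); RCM is off by 33.6 km.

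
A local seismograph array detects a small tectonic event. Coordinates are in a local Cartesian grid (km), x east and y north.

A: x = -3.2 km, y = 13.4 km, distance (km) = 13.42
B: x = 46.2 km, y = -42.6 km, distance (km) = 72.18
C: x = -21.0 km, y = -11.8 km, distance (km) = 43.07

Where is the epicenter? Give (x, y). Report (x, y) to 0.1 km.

8.9 km east, 19.2 km north

Circle about each station: (x + 3.2)² + (y − 13.4)² = 13.42²; (x − 46.2)² + (y + 42.6)² = 72.18²; (x + 21.0)² + (y + 11.8)² = 43.07².
Subtracting the A equation from the B and C equations removes the quadratic terms:
98.8 x − 112.0 y = -1270.46
-35.6 x − 50.4 y = -1284.49
Solving the 2×2 system: x ≈ 8.9, y ≈ 19.2 km.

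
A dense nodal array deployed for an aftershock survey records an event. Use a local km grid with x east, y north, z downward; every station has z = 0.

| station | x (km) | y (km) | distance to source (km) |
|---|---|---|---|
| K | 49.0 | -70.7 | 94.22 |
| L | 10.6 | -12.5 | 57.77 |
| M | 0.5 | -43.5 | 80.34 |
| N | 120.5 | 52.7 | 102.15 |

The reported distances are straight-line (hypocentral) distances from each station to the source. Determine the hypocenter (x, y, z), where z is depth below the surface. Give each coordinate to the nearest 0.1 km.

Each station gives a sphere (x−x_i)² + (y−y_i)² + z² = d_i² (stations at z=0).
Subtracting the K sphere from L and M: z² cancels, leaving linear equations in x and y:
-76.8 x + 116.4 y = -1590.84
-97.0 x + 54.4 y = -3084.10
Solving: x ≈ 38.303, y ≈ 11.605 km (keep extra digits for the depth step; rounded: 38.3, 11.6).
Then from the K sphere: z² = 94.22² − (x − 49.0)² − (y + 70.7)² with x = 38.303, y = 11.605, so z ≈ 44.597 ≈ 44.6 km.

x ≈ 38.3 km, y ≈ 11.6 km, depth ≈ 44.6 km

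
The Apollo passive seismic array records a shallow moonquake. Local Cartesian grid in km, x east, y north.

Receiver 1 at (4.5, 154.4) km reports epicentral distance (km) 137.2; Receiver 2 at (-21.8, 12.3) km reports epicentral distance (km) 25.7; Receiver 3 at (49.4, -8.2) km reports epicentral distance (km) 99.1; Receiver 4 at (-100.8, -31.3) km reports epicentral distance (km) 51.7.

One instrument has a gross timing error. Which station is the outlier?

Receiver 4

Solve using three stations at a time. Using Receiver 1, Receiver 2, Receiver 3 (subtract circle equations pairwise → linear system) gives (x, y) ≈ (-43.7, 25.9).
Distances from that point to each station vs reported:
  Receiver 1: calculated 137.2 vs reported 137.2 → residual 0.0 km
  Receiver 2: calculated 25.8 vs reported 25.7 → residual 0.1 km
  Receiver 3: calculated 99.1 vs reported 99.1 → residual 0.0 km
  Receiver 4: calculated 80.9 vs reported 51.7 → residual 29.2 km
Receiver 1, Receiver 2, Receiver 3 are mutually consistent (residuals ≈ 0); Receiver 4 is off by 29.2 km.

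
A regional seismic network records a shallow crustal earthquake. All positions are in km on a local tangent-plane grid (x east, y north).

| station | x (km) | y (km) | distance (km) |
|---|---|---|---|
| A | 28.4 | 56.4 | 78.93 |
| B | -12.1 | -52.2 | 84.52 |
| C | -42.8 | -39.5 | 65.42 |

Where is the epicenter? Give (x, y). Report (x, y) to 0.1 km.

Circle about each station: (x − 28.4)² + (y − 56.4)² = 78.93²; (x + 12.1)² + (y + 52.2)² = 84.52²; (x + 42.8)² + (y + 39.5)² = 65.42².
Subtracting pairs of circle equations eliminates x²+y² and gives linear equations (the radical axes):
-81.0 x − 217.2 y = -2029.96
-142.4 x − 191.8 y = 1354.74
Solving the 2×2 system: x ≈ -44.4, y ≈ 25.9 km.

x ≈ -44.4 km, y ≈ 25.9 km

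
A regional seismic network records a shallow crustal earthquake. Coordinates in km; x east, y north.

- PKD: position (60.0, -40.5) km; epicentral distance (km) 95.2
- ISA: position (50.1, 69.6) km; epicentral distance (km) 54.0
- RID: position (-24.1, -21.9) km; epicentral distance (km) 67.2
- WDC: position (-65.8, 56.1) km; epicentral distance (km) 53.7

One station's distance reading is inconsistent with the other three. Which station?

WDC

Solve using three stations at a time. Using PKD, ISA, RID (subtract circle equations pairwise → linear system) gives (x, y) ≈ (6.2, 38.1).
Distances from that point to each station vs reported:
  PKD: calculated 95.2 vs reported 95.2 → residual 0.0 km
  ISA: calculated 54.0 vs reported 54.0 → residual 0.0 km
  RID: calculated 67.2 vs reported 67.2 → residual 0.0 km
  WDC: calculated 74.3 vs reported 53.7 → residual 20.6 km
PKD, ISA, RID are mutually consistent (residuals ≈ 0); WDC is off by 20.6 km.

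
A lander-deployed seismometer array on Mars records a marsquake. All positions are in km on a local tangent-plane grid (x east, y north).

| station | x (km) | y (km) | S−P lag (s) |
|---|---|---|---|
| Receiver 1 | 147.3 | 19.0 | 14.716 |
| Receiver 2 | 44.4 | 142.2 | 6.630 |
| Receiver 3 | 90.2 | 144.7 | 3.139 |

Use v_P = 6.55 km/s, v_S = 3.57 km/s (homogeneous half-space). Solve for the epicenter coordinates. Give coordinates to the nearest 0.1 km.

Distance from S−P lag: d = Δt · v_P v_S / (v_P − v_S) = Δt · (6.55·3.57)/(6.55−3.57) ≈ 7.8468·Δt.
So d_Receiver 1 = 115.47, d_Receiver 2 = 52.02, d_Receiver 3 = 24.63 km.
Circle about each station: (x − 147.3)² + (y − 19.0)² = 115.47²; (x − 44.4)² + (y − 142.2)² = 52.02²; (x − 90.2)² + (y − 144.7)² = 24.63².
Subtracting pairs of circle equations eliminates x²+y² and gives linear equations (the radical axes):
-205.8 x + 246.4 y = 10761.15
-114.2 x + 251.4 y = 19742.52
Solving the 2×2 system: x ≈ 91.5, y ≈ 120.1 km.

x ≈ 91.5 km, y ≈ 120.1 km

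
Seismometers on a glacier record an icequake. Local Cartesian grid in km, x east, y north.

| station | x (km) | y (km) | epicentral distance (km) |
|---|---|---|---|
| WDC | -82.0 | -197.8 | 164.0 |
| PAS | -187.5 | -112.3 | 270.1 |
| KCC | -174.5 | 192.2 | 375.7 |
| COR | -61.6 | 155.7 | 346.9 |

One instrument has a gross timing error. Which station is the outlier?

KCC

Solve using three stations at a time. Using WDC, PAS, COR (subtract circle equations pairwise → linear system) gives (x, y) ≈ (78.0, -161.9).
Distances from that point to each station vs reported:
  WDC: calculated 164.0 vs reported 164.0 → residual 0.0 km
  PAS: calculated 270.1 vs reported 270.1 → residual 0.0 km
  KCC: calculated 434.9 vs reported 375.7 → residual 59.2 km
  COR: calculated 346.9 vs reported 346.9 → residual 0.0 km
WDC, PAS, COR are mutually consistent (residuals ≈ 0); KCC is off by 59.2 km.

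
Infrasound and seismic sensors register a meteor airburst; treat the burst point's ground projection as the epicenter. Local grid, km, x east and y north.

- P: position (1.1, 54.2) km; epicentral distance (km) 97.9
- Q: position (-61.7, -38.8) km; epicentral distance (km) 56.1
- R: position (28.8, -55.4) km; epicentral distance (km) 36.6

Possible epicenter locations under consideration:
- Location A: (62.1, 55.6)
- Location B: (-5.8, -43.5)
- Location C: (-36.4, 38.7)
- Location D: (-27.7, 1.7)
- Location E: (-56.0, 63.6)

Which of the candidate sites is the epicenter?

For each candidate, compare |candidate − station| to the reported distance:
Location A: residuals P 36.9, Q 99.6, R 79.3 → max 99.6 km
Location B: residuals P 0.0, Q 0.0, R 0.0 → max 0.0 km
Location C: residuals P 57.3, Q 25.4, R 77.9 → max 77.9 km
Location D: residuals P 38.0, Q 3.2, R 43.7 → max 43.7 km
Location E: residuals P 40.0, Q 46.5, R 109.5 → max 109.5 km
Only Location B has all residuals ≈ 0.

Location B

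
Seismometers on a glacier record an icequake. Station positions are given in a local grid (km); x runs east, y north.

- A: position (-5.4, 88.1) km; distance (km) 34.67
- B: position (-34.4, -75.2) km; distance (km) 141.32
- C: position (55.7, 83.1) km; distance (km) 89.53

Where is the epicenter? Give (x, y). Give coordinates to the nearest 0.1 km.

(-32.2, 66.1)

Circle about each station: (x + 5.4)² + (y − 88.1)² = 34.67²; (x + 34.4)² + (y + 75.2)² = 141.32²; (x − 55.7)² + (y − 83.1)² = 89.53².
Subtracting the A equation from the B and C equations removes the quadratic terms:
-58.0 x − 326.6 y = -19721.70
122.2 x − 10.0 y = -4596.28
Solving the 2×2 system: x ≈ -32.2, y ≈ 66.1 km.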